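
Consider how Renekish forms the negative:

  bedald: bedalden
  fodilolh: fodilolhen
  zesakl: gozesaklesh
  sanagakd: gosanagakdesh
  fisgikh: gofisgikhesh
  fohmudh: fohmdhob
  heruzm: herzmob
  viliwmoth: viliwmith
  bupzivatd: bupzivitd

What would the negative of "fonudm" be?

fondmob

"fonudm" has second-to-last letter 'd'. The one such stem in the data (fohmudh → fohmdhob) deletes the last vowel and adds -ob (as does heruzm), so the same rule applies.
The other patterns: stems whose second-to-last letter is 'l' add -en; stems whose second-to-last letter is 'k' add go- … -esh around the stem; stems whose second-to-last letter is 't' change the last vowel to 'i'.
So fonudm → fondmob.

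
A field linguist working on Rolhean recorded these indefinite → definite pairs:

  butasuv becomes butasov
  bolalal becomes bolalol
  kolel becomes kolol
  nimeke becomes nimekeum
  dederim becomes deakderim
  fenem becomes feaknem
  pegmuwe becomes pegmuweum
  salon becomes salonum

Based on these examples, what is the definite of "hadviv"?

hadvov

fenem and nimeke both have last vowel 'e' yet inflect differently (feaknem, nimekeum), so the last vowel is not what conditions the rule; the final letter is.
"hadviv" ends in -v. The one such stem in the data (butasuv → butasov) changes the last vowel to 'o' (as do kolel, bolalal), so the same rule applies.
The other patterns: stems ending in -m insert -ak- after the first vowel; stems ending in -e or -n add -um.
So hadviv → hadvov.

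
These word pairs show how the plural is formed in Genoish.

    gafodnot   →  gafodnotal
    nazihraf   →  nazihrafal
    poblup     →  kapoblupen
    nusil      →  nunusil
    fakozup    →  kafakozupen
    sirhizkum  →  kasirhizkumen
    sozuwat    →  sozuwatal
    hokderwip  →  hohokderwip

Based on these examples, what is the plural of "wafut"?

"wafut" has last vowel 'u'. The stems whose last vowel is 'u' (sirhizkum → kasirhizkumen, fakozup → kafakozupen, poblup → kapoblupen) add ka- … -en around the stem.
So wafut → kawafuten.

kawafuten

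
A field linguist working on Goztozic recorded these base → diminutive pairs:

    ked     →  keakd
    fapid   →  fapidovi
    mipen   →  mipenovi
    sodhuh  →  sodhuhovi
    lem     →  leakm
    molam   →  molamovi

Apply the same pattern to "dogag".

dogagovi

ked and fapid both end in -d yet inflect differently (keakd, fapidovi), so the final letter is not what conditions the rule; the number of vowels is.
"dogag" has 2 vowels. The stems with 2 vowels (mipen → mipenovi, sodhuh → sodhuhovi, fapid → fapidovi) add -ovi.
The other pattern: stems with 1 vowel insert -ak- after the first vowel.
So dogag → dogagovi.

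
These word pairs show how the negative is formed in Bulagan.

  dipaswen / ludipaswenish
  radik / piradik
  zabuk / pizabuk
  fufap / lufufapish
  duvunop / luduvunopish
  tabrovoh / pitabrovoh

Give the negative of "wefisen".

luwefisenish

"wefisen" ends in -n. The one such stem in the data (dipaswen → ludipaswenish) adds lu- … -ish around the stem, so the same rule applies.
So wefisen → luwefisenish.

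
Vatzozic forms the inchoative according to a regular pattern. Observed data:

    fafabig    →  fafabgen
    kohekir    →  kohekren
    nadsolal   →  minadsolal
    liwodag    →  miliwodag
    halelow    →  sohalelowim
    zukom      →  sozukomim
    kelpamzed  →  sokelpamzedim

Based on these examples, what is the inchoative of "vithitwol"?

fafabig and liwodag both end in -g yet inflect differently (fafabgen, miliwodag), so the final letter is not what conditions the rule; the last vowel is.
"vithitwol" has last vowel 'o'. The stems whose last vowel is 'o' (halelow → sohalelowim, zukom → sozukomim) add so- … -im around the stem.
So vithitwol → sovithitwolim.

sovithitwolim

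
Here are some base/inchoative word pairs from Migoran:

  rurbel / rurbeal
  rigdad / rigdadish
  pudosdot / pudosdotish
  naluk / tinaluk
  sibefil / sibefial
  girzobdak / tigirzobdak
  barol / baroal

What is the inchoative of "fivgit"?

fivgitish

barol and pudosdot both have last vowel 'o' yet inflect differently (baroal, pudosdotish), so the last vowel is not what conditions the rule; the final letter is.
"fivgit" ends in -t. The one such stem in the data (pudosdot → pudosdotish) adds -ish, so the same rule applies.
The other patterns: stems ending in -k add the prefix ti-; stems ending in -l drop the final letter and add -al.
So fivgit → fivgitish.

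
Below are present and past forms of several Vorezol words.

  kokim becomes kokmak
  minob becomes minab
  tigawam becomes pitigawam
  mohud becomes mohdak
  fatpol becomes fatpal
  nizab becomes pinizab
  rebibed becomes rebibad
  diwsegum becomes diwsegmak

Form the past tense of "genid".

minob and nizab both end in -b yet inflect differently (minab, pinizab), so the final letter is not what conditions the rule; the last vowel is.
"genid" has last vowel 'i'. The one such stem in the data (kokim → kokmak) deletes the last vowel and adds -ak (as do mohud, diwsegum), so the same rule applies.
The other patterns: stems whose last vowel is 'e' or 'o' change the last vowel to 'a'; stems whose last vowel is 'a' add the prefix pi-.
So genid → gendak.

gendak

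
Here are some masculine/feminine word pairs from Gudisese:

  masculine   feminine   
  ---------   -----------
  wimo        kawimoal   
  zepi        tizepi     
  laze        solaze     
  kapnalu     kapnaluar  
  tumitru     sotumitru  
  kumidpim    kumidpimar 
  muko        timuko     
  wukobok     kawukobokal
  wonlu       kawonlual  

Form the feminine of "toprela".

kapnalu and wonlu both end in -u yet inflect differently (kapnaluar, kawonlual), so the final letter is not what conditions the rule; the first letter is.
"toprela" begins with t-. The one such stem in the data (tumitru → sotumitru) adds the prefix so-, so the same rule applies.
The other patterns: stems beginning with k- add -ar; stems beginning with w- add ka- … -al around the stem; stems beginning with m- or z- add the prefix ti-.
So toprela → sotoprela.

sotoprela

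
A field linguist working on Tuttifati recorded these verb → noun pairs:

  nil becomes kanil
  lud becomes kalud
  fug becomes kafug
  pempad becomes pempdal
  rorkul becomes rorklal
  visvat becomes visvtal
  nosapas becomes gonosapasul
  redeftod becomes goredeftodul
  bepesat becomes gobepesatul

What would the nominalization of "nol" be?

lud and pempad both end in -d yet inflect differently (kalud, pempdal), so the final letter is not what conditions the rule; the number of vowels is.
"nol" has 1 vowel. The stems with 1 vowel (nil → kanil, lud → kalud, fug → kafug) add the prefix ka-.
So nol → kanol.

kanol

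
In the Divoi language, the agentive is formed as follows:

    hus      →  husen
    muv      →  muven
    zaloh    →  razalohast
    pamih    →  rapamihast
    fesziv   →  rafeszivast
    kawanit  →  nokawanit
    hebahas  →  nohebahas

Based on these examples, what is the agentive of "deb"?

muv and fesziv both end in -v yet inflect differently (muven, rafeszivast), so the final letter is not what conditions the rule; the number of vowels is.
"deb" has 1 vowel. The stems with 1 vowel (hus → husen, muv → muven) add -en.
The other patterns: stems with 2 vowels add ra- … -ast around the stem; stems with 3 vowels add the prefix no-.
So deb → deben.

deben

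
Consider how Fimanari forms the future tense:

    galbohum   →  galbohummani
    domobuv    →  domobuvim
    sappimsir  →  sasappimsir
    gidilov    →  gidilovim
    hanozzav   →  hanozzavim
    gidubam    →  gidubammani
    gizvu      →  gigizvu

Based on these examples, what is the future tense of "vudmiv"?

vudmivim

domobuv and galbohum both have last vowel 'u' yet inflect differently (domobuvim, galbohummani), so the last vowel is not what conditions the rule; the final letter is.
"vudmiv" ends in -v. The stems ending in -v (hanozzav → hanozzavim, gidilov → gidilovim, domobuv → domobuvim) add -im.
So vudmiv → vudmivim.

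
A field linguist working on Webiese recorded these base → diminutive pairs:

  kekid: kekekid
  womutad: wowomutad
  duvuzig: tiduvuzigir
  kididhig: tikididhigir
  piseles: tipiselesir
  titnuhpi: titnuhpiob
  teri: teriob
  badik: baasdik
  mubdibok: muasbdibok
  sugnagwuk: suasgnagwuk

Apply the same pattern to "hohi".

kekid and duvuzig both have last vowel 'i' yet inflect differently (kekekid, tiduvuzigir), so the last vowel is not what conditions the rule; the final letter is.
"hohi" ends in -i. The stems ending in -i (titnuhpi → titnuhpiob, teri → teriob) add -ob.
The other patterns: stems ending in -d repeat the first consonant+vowel as a prefix; stems ending in -g or -s add ti- … -ir around the stem; stems ending in -k insert -as- after the first vowel.
So hohi → hohiob.

hohiob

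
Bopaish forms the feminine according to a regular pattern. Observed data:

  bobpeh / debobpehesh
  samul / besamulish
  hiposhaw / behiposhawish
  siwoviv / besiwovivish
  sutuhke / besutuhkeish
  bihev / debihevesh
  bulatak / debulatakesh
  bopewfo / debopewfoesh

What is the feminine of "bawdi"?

bihev and siwoviv both end in -v yet inflect differently (debihevesh, besiwovivish), so the final letter is not what conditions the rule; the first letter is.
"bawdi" begins with b-. The stems beginning with b- (bobpeh → debobpehesh, bihev → debihevesh, bopewfo → debopewfoesh) add de- … -esh around the stem.
So bawdi → debawdiesh.

debawdiesh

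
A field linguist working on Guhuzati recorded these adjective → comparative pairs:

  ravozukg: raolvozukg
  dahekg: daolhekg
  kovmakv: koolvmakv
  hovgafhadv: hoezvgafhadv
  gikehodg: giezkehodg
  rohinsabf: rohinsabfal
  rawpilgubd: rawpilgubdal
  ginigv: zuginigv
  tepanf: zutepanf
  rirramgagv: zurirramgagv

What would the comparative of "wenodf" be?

kovmakv and hovgafhadv both end in -v yet inflect differently (koolvmakv, hoezvgafhadv), so the final letter is not what conditions the rule; the second-to-last letter is.
"wenodf" has second-to-last letter 'd'. The stems whose second-to-last letter is 'd' (hovgafhadv → hoezvgafhadv, gikehodg → giezkehodg) insert -ez- after the first vowel.
The other patterns: stems whose second-to-last letter is 'k' insert -ol- after the first vowel; stems whose second-to-last letter is 'b' add -al; stems whose second-to-last letter is 'g' or 'n' add the prefix zu-.
So wenodf → weeznodf.

weeznodf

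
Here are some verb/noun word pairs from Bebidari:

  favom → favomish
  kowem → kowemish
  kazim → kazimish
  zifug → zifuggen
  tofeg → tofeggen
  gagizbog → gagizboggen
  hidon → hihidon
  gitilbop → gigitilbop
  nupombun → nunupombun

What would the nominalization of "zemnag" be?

zemnaggen

kowem and tofeg both have last vowel 'e' yet inflect differently (kowemish, tofeggen), so the last vowel is not what conditions the rule; the final letter is.
"zemnag" ends in -g. The stems ending in -g (zifug → zifuggen, tofeg → tofeggen, gagizbog → gagizboggen) double the final consonant and add -en.
So zemnag → zemnaggen.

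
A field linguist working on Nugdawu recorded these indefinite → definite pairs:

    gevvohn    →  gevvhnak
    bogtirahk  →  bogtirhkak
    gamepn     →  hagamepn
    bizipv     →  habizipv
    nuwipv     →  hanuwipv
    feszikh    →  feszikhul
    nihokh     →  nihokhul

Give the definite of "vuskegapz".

gevvohn and gamepn both end in -n yet inflect differently (gevvhnak, hagamepn), so the final letter is not what conditions the rule; the second-to-last letter is.
"vuskegapz" has second-to-last letter 'p'. The stems whose second-to-last letter is 'p' (gamepn → hagamepn, bizipv → habizipv, nuwipv → hanuwipv) add the prefix ha-.
The other patterns: stems whose second-to-last letter is 'h' delete the last vowel and add -ak; stems whose second-to-last letter is 'k' add -ul.
So vuskegapz → havuskegapz.

havuskegapz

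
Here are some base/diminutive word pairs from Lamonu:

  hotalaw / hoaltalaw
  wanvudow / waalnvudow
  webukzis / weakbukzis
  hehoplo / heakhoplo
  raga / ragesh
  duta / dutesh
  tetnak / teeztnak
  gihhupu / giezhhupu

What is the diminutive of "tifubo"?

"tifubo" ends in -o. The one such stem in the data (hehoplo → heakhoplo) inserts -ak- after the first vowel (as does webukzis), so the same rule applies.
So tifubo → tiakfubo.

tiakfubo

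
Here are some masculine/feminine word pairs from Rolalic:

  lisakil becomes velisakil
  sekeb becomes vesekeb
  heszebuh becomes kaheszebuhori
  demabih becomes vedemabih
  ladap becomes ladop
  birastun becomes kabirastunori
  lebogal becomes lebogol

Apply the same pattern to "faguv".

kafaguvori

"faguv" has last vowel 'u'. The stems whose last vowel is 'u' (heszebuh → kaheszebuhori, birastun → kabirastunori) add ka- … -ori around the stem.
The other patterns: stems whose last vowel is 'a' change the last vowel to 'o'; stems whose last vowel is 'e' or 'i' add the prefix ve-.
So faguv → kafaguvori.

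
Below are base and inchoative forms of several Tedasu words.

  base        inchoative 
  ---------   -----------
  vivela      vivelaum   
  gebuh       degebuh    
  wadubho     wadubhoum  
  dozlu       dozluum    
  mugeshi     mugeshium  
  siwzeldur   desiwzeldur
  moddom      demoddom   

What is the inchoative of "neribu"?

moddom and wadubho both have last vowel 'o' yet inflect differently (demoddom, wadubhoum), so the last vowel is not what conditions the rule; whether the stem ends in a vowel or a consonant is.
"neribu" ends in a vowel. The stems ending in a vowel (wadubho → wadubhoum, vivela → vivelaum, dozlu → dozluum) add -um.
So neribu → neribuum.

neribuum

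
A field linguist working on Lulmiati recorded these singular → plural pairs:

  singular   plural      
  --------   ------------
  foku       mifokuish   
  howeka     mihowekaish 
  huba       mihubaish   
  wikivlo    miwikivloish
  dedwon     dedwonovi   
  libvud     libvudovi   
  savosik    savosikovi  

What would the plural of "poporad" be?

poporadovi

wikivlo and dedwon both have last vowel 'o' yet inflect differently (miwikivloish, dedwonovi), so the last vowel is not what conditions the rule; whether the stem ends in a vowel or a consonant is.
"poporad" ends in a consonant. The stems ending in a consonant (dedwon → dedwonovi, libvud → libvudovi, savosik → savosikovi) add -ovi.
The other pattern: stems ending in a vowel add mi- … -ish around the stem.
So poporad → poporadovi.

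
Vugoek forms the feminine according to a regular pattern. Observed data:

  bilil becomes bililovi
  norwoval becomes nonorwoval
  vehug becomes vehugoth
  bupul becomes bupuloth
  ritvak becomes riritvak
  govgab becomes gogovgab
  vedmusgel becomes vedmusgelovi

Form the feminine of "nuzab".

nunuzab

norwoval and bupul both end in -l yet inflect differently (nonorwoval, bupuloth), so the final letter is not what conditions the rule; the last vowel is.
"nuzab" has last vowel 'a'. The stems whose last vowel is 'a' (govgab → gogovgab, ritvak → riritvak, norwoval → nonorwoval) repeat the first consonant+vowel as a prefix.
So nuzab → nunuzab.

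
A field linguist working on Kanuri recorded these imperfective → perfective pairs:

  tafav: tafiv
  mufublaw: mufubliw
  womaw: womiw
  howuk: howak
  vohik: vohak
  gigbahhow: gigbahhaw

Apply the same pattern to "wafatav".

wafativ

mufublaw and gigbahhow both end in -w yet inflect differently (mufubliw, gigbahhaw), so the final letter is not what conditions the rule; the last vowel is.
"wafatav" has last vowel 'a'. The stems whose last vowel is 'a' (tafav → tafiv, mufublaw → mufubliw, womaw → womiw) change the last vowel to 'i'.
The other pattern: stems whose last vowel is 'i', 'o' or 'u' change the last vowel to 'a'.
So wafatav → wafativ.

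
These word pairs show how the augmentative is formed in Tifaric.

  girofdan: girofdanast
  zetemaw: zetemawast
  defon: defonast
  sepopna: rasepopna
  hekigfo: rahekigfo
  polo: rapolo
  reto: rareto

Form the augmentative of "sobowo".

girofdan and sepopna both have last vowel 'a' yet inflect differently (girofdanast, rasepopna), so the last vowel is not what conditions the rule; the final letter is.
"sobowo" ends in -o. The stems ending in -o (hekigfo → rahekigfo, polo → rapolo, reto → rareto) add the prefix ra-.
The other pattern: stems ending in -n or -w add -ast.
So sobowo → rasobowo.

rasobowo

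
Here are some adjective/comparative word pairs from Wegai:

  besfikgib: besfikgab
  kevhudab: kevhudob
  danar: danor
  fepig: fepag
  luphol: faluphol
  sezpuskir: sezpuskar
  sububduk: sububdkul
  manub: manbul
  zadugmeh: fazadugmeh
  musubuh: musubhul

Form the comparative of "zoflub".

zoflbul

manub and kevhudab both end in -b yet inflect differently (manbul, kevhudob), so the final letter is not what conditions the rule; the last vowel is.
"zoflub" has last vowel 'u'. The stems whose last vowel is 'u' (manub → manbul, musubuh → musubhul, sububduk → sububdkul) delete the last vowel and add -ul.
So zoflub → zoflbul.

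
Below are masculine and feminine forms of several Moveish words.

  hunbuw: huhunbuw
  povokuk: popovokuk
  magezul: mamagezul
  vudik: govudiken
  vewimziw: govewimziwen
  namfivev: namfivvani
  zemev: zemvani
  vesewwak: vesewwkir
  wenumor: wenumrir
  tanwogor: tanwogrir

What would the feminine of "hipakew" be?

povokuk and vudik both end in -k yet inflect differently (popovokuk, govudiken), so the final letter is not what conditions the rule; the last vowel is.
"hipakew" has last vowel 'e'. The stems whose last vowel is 'e' (namfivev → namfivvani, zemev → zemvani) delete the last vowel and add -ani.
So hipakew → hipakwani.

hipakwani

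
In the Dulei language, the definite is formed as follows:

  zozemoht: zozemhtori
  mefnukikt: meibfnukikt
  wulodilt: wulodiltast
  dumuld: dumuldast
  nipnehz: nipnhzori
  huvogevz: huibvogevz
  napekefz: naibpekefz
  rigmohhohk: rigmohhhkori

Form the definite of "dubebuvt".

"dubebuvt" has second-to-last letter 'v'. The one such stem in the data (huvogevz → huibvogevz) inserts -ib- after the first vowel (as do napekefz, mefnukikt), so the same rule applies.
The other patterns: stems whose second-to-last letter is 'h' delete the last vowel and add -ori; stems whose second-to-last letter is 'l' add -ast.
So dubebuvt → duibbebuvt.

duibbebuvt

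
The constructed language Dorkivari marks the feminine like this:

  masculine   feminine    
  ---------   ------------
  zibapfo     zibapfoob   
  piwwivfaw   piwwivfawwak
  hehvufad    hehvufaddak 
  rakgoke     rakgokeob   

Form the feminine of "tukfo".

piwwivfaw and zibapfo both have 3 vowels yet inflect differently (piwwivfawwak, zibapfoob), so the number of vowels is not what conditions the rule; whether the stem ends in a vowel or a consonant is.
"tukfo" ends in a vowel. The stems ending in a vowel (zibapfo → zibapfoob, rakgoke → rakgokeob) add -ob.
So tukfo → tukfoob.

tukfoob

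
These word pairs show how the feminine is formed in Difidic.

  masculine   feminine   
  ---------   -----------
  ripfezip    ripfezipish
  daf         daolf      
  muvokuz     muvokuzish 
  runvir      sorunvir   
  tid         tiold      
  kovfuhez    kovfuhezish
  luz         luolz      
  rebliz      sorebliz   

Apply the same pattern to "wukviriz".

wukvirizish

luz and rebliz both end in -z yet inflect differently (luolz, sorebliz), so the final letter is not what conditions the rule; the number of vowels is.
"wukviriz" has 3 vowels. The stems with 3 vowels (ripfezip → ripfezipish, kovfuhez → kovfuhezish, muvokuz → muvokuzish) add -ish.
So wukviriz → wukvirizish.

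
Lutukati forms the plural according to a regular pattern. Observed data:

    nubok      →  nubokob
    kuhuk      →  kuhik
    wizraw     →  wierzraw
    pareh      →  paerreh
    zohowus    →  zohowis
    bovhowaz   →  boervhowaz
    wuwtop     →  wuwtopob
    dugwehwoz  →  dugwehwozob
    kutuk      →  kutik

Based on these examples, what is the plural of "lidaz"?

lierdaz

nubok and kutuk both end in -k yet inflect differently (nubokob, kutik), so the final letter is not what conditions the rule; the last vowel is.
"lidaz" has last vowel 'a'. The stems whose last vowel is 'a' (bovhowaz → boervhowaz, wizraw → wierzraw) insert -er- after the first vowel.
The other patterns: stems whose last vowel is 'o' add -ob; stems whose last vowel is 'u' change the last vowel to 'i'.
So lidaz → lierdaz.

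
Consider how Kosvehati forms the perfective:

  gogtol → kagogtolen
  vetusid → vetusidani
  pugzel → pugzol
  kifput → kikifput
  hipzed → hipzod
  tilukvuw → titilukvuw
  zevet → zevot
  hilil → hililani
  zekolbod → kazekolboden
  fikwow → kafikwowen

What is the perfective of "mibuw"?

"mibuw" has last vowel 'u'. The stems whose last vowel is 'u' (tilukvuw → titilukvuw, kifput → kikifput) repeat the first consonant+vowel as a prefix.
So mibuw → mimibuw.

mimibuw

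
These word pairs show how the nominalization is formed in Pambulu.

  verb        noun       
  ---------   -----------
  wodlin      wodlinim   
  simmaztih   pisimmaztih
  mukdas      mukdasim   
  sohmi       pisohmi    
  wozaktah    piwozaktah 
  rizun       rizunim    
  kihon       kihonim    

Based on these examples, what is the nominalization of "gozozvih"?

wodlin and sohmi both have last vowel 'i' yet inflect differently (wodlinim, pisohmi), so the last vowel is not what conditions the rule; the final letter is.
"gozozvih" ends in -h. The stems ending in -h (simmaztih → pisimmaztih, wozaktah → piwozaktah) add the prefix pi-.
The other pattern: stems ending in -n or -s add -im.
So gozozvih → pigozozvih.

pigozozvih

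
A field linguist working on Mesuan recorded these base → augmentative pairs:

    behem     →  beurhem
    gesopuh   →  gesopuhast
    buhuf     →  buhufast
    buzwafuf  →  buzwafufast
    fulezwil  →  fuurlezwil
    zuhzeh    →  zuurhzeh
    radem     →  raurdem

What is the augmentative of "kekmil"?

gesopuh and zuhzeh both end in -h yet inflect differently (gesopuhast, zuurhzeh), so the final letter is not what conditions the rule; the last vowel is.
"kekmil" has last vowel 'i'. The one such stem in the data (fulezwil → fuurlezwil) inserts -ur- after the first vowel (as do radem, behem), so the same rule applies.
So kekmil → keurkmil.

keurkmil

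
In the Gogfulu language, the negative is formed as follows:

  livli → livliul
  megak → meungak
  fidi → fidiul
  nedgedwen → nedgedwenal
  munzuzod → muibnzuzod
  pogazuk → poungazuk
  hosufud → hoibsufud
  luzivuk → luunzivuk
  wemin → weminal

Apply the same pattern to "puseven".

pusevenal

hosufud and pogazuk both have last vowel 'u' yet inflect differently (hoibsufud, poungazuk), so the last vowel is not what conditions the rule; the final letter is.
"puseven" ends in -n. The stems ending in -n (nedgedwen → nedgedwenal, wemin → weminal) add -al.
So puseven → pusevenal.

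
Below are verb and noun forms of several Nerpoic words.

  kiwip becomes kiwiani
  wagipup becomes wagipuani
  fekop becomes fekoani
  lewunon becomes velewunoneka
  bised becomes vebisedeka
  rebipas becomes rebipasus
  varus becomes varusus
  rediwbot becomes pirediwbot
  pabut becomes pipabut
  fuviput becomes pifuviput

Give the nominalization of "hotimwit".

fekop and lewunon both have last vowel 'o' yet inflect differently (fekoani, velewunoneka), so the last vowel is not what conditions the rule; the final letter is.
"hotimwit" ends in -t. The stems ending in -t (rediwbot → pirediwbot, pabut → pipabut, fuviput → pifuviput) add the prefix pi-.
The other patterns: stems ending in -p drop the final letter and add -ani; stems ending in -d or -n add ve- … -eka around the stem; stems ending in -s add -us.
So hotimwit → pihotimwit.

pihotimwit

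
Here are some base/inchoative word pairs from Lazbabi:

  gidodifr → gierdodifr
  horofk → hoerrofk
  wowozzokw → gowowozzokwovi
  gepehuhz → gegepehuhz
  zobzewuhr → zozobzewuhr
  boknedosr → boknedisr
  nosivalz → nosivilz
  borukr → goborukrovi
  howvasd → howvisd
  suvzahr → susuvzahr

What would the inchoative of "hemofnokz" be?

zobzewuhr and borukr both end in -r yet inflect differently (zozobzewuhr, goborukrovi), so the final letter is not what conditions the rule; the second-to-last letter is.
"hemofnokz" has second-to-last letter 'k'. The stems whose second-to-last letter is 'k' (borukr → goborukrovi, wowozzokw → gowowozzokwovi) add go- … -ovi around the stem.
The other patterns: stems whose second-to-last letter is 'h' repeat the first consonant+vowel as a prefix; stems whose second-to-last letter is 'f' insert -er- after the first vowel; stems whose second-to-last letter is 'l' or 's' change the last vowel to 'i'.
So hemofnokz → gohemofnokzovi.

gohemofnokzovi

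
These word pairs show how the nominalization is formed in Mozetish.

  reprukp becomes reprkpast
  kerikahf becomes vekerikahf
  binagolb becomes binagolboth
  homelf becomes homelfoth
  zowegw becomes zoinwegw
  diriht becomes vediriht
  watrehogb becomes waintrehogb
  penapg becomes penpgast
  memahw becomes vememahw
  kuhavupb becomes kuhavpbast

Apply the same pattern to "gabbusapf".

gabbuspfast

homelf and kerikahf both end in -f yet inflect differently (homelfoth, vekerikahf), so the final letter is not what conditions the rule; the second-to-last letter is.
"gabbusapf" has second-to-last letter 'p'. The stems whose second-to-last letter is 'p' (penapg → penpgast, kuhavupb → kuhavpbast) delete the last vowel and add -ast.
So gabbusapf → gabbuspfast.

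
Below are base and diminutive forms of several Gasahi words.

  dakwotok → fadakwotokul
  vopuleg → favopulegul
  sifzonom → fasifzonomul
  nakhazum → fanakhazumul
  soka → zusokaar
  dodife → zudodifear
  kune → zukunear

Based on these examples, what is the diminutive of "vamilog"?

favamilogul

dodife and vopuleg both have last vowel 'e' yet inflect differently (zudodifear, favopulegul), so the last vowel is not what conditions the rule; whether the stem ends in a vowel or a consonant is.
"vamilog" ends in a consonant. The stems ending in a consonant (nakhazum → fanakhazumul, vopuleg → favopulegul, dakwotok → fadakwotokul) add fa- … -ul around the stem.
The other pattern: stems ending in a vowel add zu- … -ar around the stem.
So vamilog → favamilogul.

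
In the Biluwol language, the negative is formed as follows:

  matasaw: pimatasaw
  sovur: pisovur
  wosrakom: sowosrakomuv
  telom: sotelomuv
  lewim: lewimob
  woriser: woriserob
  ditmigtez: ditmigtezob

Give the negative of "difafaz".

wosrakom and lewim both end in -m yet inflect differently (sowosrakomuv, lewimob), so the final letter is not what conditions the rule; the last vowel is.
"difafaz" has last vowel 'a'. The one such stem in the data (matasaw → pimatasaw) adds the prefix pi-, so the same rule applies.
The other patterns: stems whose last vowel is 'o' add so- … -uv around the stem; stems whose last vowel is 'e' or 'i' add -ob.
So difafaz → pidifafaz.

pidifafaz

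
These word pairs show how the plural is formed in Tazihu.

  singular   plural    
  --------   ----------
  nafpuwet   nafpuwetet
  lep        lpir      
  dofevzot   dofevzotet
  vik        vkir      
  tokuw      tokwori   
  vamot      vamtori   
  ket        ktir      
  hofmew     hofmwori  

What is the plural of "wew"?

"wew" has 1 vowel. The stems with 1 vowel (vik → vkir, ket → ktir, lep → lpir) delete the last vowel and add -ir.
So wew → wwir.

wwir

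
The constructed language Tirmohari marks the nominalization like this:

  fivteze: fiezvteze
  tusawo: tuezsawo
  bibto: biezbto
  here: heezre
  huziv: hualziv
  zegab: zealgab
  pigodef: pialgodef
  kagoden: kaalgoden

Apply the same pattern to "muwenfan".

mualwenfan

"muwenfan" ends in a consonant. The stems ending in a consonant (huziv → hualziv, zegab → zealgab, pigodef → pialgodef) insert -al- after the first vowel.
So muwenfan → mualwenfan.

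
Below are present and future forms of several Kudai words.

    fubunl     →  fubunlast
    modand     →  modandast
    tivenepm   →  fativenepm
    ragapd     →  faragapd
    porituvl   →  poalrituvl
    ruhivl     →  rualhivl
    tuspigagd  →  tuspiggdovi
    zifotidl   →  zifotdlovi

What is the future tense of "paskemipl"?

fapaskemipl

modand and ragapd both end in -d yet inflect differently (modandast, faragapd), so the final letter is not what conditions the rule; the second-to-last letter is.
"paskemipl" has second-to-last letter 'p'. The stems whose second-to-last letter is 'p' (tivenepm → fativenepm, ragapd → faragapd) add the prefix fa-.
So paskemipl → fapaskemipl.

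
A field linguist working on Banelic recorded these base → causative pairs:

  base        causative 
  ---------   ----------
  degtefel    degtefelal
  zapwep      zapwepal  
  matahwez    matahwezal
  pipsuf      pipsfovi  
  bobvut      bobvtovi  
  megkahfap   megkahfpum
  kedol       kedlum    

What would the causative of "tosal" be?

"tosal" has last vowel 'a'. The one such stem in the data (megkahfap → megkahfpum) deletes the last vowel and adds -um (as does kedol), so the same rule applies.
So tosal → toslum.

toslum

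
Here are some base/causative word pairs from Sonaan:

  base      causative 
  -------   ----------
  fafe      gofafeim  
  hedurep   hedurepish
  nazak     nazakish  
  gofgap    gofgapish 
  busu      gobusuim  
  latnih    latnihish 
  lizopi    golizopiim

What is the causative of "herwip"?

"herwip" ends in a consonant. The stems ending in a consonant (latnih → latnihish, nazak → nazakish, hedurep → hedurepish) add -ish.
The other pattern: stems ending in a vowel add go- … -im around the stem.
So herwip → herwipish.

herwipish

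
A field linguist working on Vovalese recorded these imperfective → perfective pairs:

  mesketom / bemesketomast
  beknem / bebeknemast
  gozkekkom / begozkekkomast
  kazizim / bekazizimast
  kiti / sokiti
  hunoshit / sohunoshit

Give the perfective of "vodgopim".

bevodgopimast

kazizim and kiti both have last vowel 'i' yet inflect differently (bekazizimast, sokiti), so the last vowel is not what conditions the rule; the final letter is.
"vodgopim" ends in -m. The stems ending in -m (mesketom → bemesketomast, beknem → bebeknemast, gozkekkom → begozkekkomast) add be- … -ast around the stem.
So vodgopim → bevodgopimast.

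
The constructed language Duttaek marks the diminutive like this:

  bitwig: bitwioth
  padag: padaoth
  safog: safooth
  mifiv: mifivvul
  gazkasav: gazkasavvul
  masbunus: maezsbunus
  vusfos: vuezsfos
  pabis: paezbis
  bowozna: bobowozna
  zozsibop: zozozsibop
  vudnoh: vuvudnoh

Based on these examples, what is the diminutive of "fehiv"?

bitwig and mifiv both have last vowel 'i' yet inflect differently (bitwioth, mifivvul), so the last vowel is not what conditions the rule; the final letter is.
"fehiv" ends in -v. The stems ending in -v (mifiv → mifivvul, gazkasav → gazkasavvul) double the final consonant and add -ul.
So fehiv → fehivvul.

fehivvul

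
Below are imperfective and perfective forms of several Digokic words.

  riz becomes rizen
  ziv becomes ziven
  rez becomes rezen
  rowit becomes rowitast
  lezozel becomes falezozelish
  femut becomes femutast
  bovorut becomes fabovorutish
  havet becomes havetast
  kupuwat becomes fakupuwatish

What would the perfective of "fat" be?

faten

havet and bovorut both end in -t yet inflect differently (havetast, fabovorutish), so the final letter is not what conditions the rule; the number of vowels is.
"fat" has 1 vowel. The stems with 1 vowel (riz → rizen, rez → rezen, ziv → ziven) add -en.
So fat → faten.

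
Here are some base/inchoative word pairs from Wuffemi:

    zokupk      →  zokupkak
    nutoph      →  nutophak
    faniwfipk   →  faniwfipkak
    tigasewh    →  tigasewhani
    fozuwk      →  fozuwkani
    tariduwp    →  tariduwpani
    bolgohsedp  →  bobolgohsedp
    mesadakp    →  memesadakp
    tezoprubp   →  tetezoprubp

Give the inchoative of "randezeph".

randezephak

nutoph and tigasewh both end in -h yet inflect differently (nutophak, tigasewhani), so the final letter is not what conditions the rule; the second-to-last letter is.
"randezeph" has second-to-last letter 'p'. The stems whose second-to-last letter is 'p' (zokupk → zokupkak, nutoph → nutophak, faniwfipk → faniwfipkak) add -ak.
The other patterns: stems whose second-to-last letter is 'w' add -ani; stems whose second-to-last letter is 'b', 'd' or 'k' repeat the first consonant+vowel as a prefix.
So randezeph → randezephak.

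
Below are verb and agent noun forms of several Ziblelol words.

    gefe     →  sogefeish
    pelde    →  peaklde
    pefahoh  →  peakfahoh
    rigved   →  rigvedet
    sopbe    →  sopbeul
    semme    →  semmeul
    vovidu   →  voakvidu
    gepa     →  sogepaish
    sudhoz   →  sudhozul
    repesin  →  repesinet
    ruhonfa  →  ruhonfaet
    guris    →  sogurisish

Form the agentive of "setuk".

setukul

pelde and gefe both end in -e yet inflect differently (peaklde, sogefeish), so the final letter is not what conditions the rule; the first letter is.
"setuk" begins with s-. The stems beginning with s- (semme → semmeul, sudhoz → sudhozul, sopbe → sopbeul) add -ul.
The other patterns: stems beginning with p- or v- insert -ak- after the first vowel; stems beginning with g- add so- … -ish around the stem; stems beginning with r- add -et.
So setuk → setukul.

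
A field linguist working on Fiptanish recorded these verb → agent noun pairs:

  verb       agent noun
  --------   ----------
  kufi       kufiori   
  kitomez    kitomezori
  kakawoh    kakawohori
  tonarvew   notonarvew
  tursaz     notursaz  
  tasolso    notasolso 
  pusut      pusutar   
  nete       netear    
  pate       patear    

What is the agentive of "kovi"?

kitomez and tursaz both end in -z yet inflect differently (kitomezori, notursaz), so the final letter is not what conditions the rule; the first letter is.
"kovi" begins with k-. The stems beginning with k- (kufi → kufiori, kitomez → kitomezori, kakawoh → kakawohori) add -ori.
The other patterns: stems beginning with t- add the prefix no-; stems beginning with n- or p- add -ar.
So kovi → koviori.

koviori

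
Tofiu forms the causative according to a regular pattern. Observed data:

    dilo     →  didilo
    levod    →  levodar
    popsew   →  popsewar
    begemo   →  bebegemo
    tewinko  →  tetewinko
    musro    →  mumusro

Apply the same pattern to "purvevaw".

purvevawar

tewinko and levod both have last vowel 'o' yet inflect differently (tetewinko, levodar), so the last vowel is not what conditions the rule; the final letter is.
"purvevaw" ends in -w. The one such stem in the data (popsew → popsewar) adds -ar, so the same rule applies.
The other pattern: stems ending in -o repeat the first consonant+vowel as a prefix.
So purvevaw → purvevawar.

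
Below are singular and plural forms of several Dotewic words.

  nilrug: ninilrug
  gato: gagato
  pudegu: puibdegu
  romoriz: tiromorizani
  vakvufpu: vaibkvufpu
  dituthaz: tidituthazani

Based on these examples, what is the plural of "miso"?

nilrug and vakvufpu both have last vowel 'u' yet inflect differently (ninilrug, vaibkvufpu), so the last vowel is not what conditions the rule; the final letter is.
"miso" ends in -o. The one such stem in the data (gato → gagato) repeats the first consonant+vowel as a prefix (as does nilrug), so the same rule applies.
So miso → mimiso.

mimiso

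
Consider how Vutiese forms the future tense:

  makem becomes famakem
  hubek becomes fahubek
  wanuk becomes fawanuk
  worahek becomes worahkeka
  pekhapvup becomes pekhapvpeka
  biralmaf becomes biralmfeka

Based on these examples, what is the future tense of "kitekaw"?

hubek and worahek both end in -k yet inflect differently (fahubek, worahkeka), so the final letter is not what conditions the rule; the number of vowels is.
"kitekaw" has 3 vowels. The stems with 3 vowels (worahek → worahkeka, pekhapvup → pekhapvpeka, biralmaf → biralmfeka) delete the last vowel and add -eka.
The other pattern: stems with 2 vowels add the prefix fa-.
So kitekaw → kitekweka.

kitekweka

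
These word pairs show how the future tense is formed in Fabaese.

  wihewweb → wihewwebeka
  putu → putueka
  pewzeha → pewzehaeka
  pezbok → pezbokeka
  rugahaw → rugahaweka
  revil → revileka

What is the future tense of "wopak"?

Every pair shown (wihewweb → wihewwebeka, putu → putueka, pewzeha → pewzehaeka, …) follows the same rule: add -eka.
So wopak → wopakeka.

wopakeka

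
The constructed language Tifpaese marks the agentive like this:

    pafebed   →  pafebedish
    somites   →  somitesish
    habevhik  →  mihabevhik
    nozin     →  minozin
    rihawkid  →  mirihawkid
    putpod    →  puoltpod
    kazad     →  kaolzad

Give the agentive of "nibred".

pafebed and rihawkid both end in -d yet inflect differently (pafebedish, mirihawkid), so the final letter is not what conditions the rule; the last vowel is.
"nibred" has last vowel 'e'. The stems whose last vowel is 'e' (pafebed → pafebedish, somites → somitesish) add -ish.
The other patterns: stems whose last vowel is 'i' add the prefix mi-; stems whose last vowel is 'a' or 'o' insert -ol- after the first vowel.
So nibred → nibredish.

nibredish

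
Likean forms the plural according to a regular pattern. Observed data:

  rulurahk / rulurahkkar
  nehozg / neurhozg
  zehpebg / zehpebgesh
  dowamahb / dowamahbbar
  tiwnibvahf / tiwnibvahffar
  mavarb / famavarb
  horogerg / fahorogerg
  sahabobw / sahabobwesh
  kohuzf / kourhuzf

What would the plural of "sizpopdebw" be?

zehpebg and horogerg both end in -g yet inflect differently (zehpebgesh, fahorogerg), so the final letter is not what conditions the rule; the second-to-last letter is.
"sizpopdebw" has second-to-last letter 'b'. The stems whose second-to-last letter is 'b' (zehpebg → zehpebgesh, sahabobw → sahabobwesh) add -esh.
So sizpopdebw → sizpopdebwesh.

sizpopdebwesh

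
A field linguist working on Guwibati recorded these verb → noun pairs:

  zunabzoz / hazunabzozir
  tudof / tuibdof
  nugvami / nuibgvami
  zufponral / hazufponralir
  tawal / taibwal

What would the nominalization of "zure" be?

zufponral and tawal both end in -l yet inflect differently (hazufponralir, taibwal), so the final letter is not what conditions the rule; the first letter is.
"zure" begins with z-. The stems beginning with z- (zufponral → hazufponralir, zunabzoz → hazunabzozir) add ha- … -ir around the stem.
So zure → hazureir.

hazureir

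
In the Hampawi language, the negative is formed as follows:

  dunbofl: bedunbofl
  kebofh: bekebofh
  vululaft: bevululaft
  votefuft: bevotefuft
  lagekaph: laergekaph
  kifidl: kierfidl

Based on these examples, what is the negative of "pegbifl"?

bepegbifl

kebofh and lagekaph both end in -h yet inflect differently (bekebofh, laergekaph), so the final letter is not what conditions the rule; the second-to-last letter is.
"pegbifl" has second-to-last letter 'f'. The stems whose second-to-last letter is 'f' (dunbofl → bedunbofl, kebofh → bekebofh, vululaft → bevululaft) add the prefix be-.
The other pattern: stems whose second-to-last letter is 'd' or 'p' insert -er- after the first vowel.
So pegbifl → bepegbifl.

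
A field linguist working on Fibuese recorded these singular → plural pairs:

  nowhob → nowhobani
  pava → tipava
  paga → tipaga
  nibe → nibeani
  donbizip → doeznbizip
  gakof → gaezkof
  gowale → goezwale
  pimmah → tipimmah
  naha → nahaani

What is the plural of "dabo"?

gowale and nibe both end in -e yet inflect differently (goezwale, nibeani), so the final letter is not what conditions the rule; the first letter is.
"dabo" begins with d-. The one such stem in the data (donbizip → doeznbizip) inserts -ez- after the first vowel (as do gakof, gowale), so the same rule applies.
So dabo → daezbo.

daezbo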